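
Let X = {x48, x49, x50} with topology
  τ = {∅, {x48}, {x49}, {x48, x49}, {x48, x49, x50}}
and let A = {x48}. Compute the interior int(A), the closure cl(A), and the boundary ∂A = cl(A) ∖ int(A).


int(A) = {x48}, cl(A) = {x48, x50}, ∂A = {x50}.

Closed sets in (X, τ) are complements of opens:
  closed(X, τ) = {∅, {x50}, {x48, x50}, {x49, x50}, {x48, x49, x50}}.
int(A) = ⋃ {U ∈ τ : U ⊆ A}. Opens contained in A: ∅, {x48}.
Taking the union of these: int(A) = {x48}.
cl(A) = ⋂ {C closed : A ⊆ C}. Closed sets containing A: {x48, x50}, {x48, x49, x50}.
Intersecting these: cl(A) = {x48, x50}.
∂A = cl(A) ∖ int(A) = {x48, x50} ∖ {x48} = {x50}.


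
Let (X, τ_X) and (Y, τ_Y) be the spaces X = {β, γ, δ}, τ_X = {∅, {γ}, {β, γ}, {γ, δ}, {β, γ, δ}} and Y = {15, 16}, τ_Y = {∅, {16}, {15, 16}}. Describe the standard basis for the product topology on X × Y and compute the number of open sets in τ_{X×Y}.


Basis B = {∅ × ∅, {γ} × {16}, {β, γ} × {16}, {γ} × {15, 16}, {γ, δ} × {16}, {β, γ, δ} × {16}, {β, γ} × {15, 16}, {γ, δ} × {15, 16}, {β, γ, δ} × {15, 16}}; |τ_{X×Y}| = 14.

Enumerate products U × V with U ∈ τ_X, V ∈ τ_Y (deduplicated):
  ∅ × ∅ = {} (∅)
  {γ} × {16} = {(γ,16)}
  {β, γ} × {16} = {(β,16), (γ,16)}
  {γ} × {15, 16} = {(γ,15), (γ,16)}
  {γ, δ} × {16} = {(γ,16), (δ,16)}
  {β, γ, δ} × {16} = {(β,16), (γ,16), (δ,16)}
  {β, γ} × {15, 16} = {(β,15), (β,16), (γ,15), (γ,16)}
  {γ, δ} × {15, 16} = {(γ,15), (γ,16), (δ,15), (δ,16)}
  {β, γ, δ} × {15, 16} = {(β,15), (β,16), (γ,15), (γ,16), (δ,15), (δ,16)}
These 9 distinct sets form the basis B.
Close under arbitrary unions to get τ_{X×Y}; counting gives |τ_{X×Y}| = 14.


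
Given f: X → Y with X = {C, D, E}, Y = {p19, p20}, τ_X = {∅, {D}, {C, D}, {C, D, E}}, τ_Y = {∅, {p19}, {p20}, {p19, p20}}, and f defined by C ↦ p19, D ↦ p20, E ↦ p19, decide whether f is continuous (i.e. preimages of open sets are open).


f is NOT continuous.

Compute f^{-1}(U) for each U ∈ τ_Y:
  U = ∅: f^{-1}(U) = ∅ ∈ τ_X ✓.
  U = {p19}: f^{-1}(U) = {C, E} ∉ τ_X ✗.
  U = {p20}: f^{-1}(U) = {D} ∈ τ_X ✓.
  U = {p19, p20}: f^{-1}(U) = {C, D, E} ∈ τ_X ✓.
Found U = {p19} with f^{-1}(U) = {C, E} not in τ_X. Therefore f is NOT continuous.


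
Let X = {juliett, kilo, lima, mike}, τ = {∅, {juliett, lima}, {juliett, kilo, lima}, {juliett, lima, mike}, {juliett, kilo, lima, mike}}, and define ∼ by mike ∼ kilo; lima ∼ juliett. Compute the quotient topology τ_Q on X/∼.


X/∼ = {[juliett=lima], [kilo=mike]}; |τ_Q| = 3.

Equivalence classes: [juliett=lima], [kilo=mike].
Quotient map π: X → X/∼ sends juliett ↦ [juliett=lima], kilo ↦ [kilo=mike], lima ↦ [juliett=lima], mike ↦ [kilo=mike].
For each subset V ⊆ X/∼, compute π^{-1}(V) ⊆ X and check whether π^{-1}(V) ∈ τ. V is open in τ_Q iff π^{-1}(V) ∈ τ.
  V = {}: π^{-1}(V) = ∅ ∈ τ ✓.
  V = {[juliett=lima]}: π^{-1}(V) = {juliett, lima} ∈ τ ✓.
  V = {[kilo=mike]}: π^{-1}(V) = {kilo, mike} ∉ τ ✗.
  V = {[juliett=lima], [kilo=mike]}: π^{-1}(V) = {juliett, kilo, lima, mike} ∈ τ ✓.
Open sets in the quotient: τ_Q = {{}, {[juliett=lima]}, {[juliett=lima], [kilo=mike]}} (3 elements).


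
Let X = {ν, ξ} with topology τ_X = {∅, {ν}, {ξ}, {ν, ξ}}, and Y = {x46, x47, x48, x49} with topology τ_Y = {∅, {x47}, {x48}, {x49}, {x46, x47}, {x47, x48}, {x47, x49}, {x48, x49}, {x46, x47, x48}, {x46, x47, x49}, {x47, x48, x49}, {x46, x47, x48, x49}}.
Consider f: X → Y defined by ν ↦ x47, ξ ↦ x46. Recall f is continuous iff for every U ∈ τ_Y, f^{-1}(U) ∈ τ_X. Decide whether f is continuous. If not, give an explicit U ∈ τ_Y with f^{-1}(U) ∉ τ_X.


f IS continuous.

Compute f^{-1}(U) for each U ∈ τ_Y:
  U = ∅: f^{-1}(U) = ∅ ∈ τ_X ✓.
  U = {x47}: f^{-1}(U) = {ν} ∈ τ_X ✓.
  U = {x48}: f^{-1}(U) = ∅ ∈ τ_X ✓.
  U = {x49}: f^{-1}(U) = ∅ ∈ τ_X ✓.
  U = {x46, x47}: f^{-1}(U) = {ν, ξ} ∈ τ_X ✓.
  U = {x47, x48}: f^{-1}(U) = {ν} ∈ τ_X ✓.
  U = {x47, x49}: f^{-1}(U) = {ν} ∈ τ_X ✓.
  U = {x48, x49}: f^{-1}(U) = ∅ ∈ τ_X ✓.
  U = {x46, x47, x48}: f^{-1}(U) = {ν, ξ} ∈ τ_X ✓.
  U = {x46, x47, x49}: f^{-1}(U) = {ν, ξ} ∈ τ_X ✓.
  U = {x47, x48, x49}: f^{-1}(U) = {ν} ∈ τ_X ✓.
  U = {x46, x47, x48, x49}: f^{-1}(U) = {ν, ξ} ∈ τ_X ✓.
Every preimage lies in τ_X, so f IS continuous.


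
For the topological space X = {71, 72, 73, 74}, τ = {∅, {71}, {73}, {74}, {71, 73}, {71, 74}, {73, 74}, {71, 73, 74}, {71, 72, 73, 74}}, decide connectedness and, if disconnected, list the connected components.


(X, τ) is connected.

Find clopen sets (U ∈ τ with X ∖ U ∈ τ):
  U = ∅, X ∖ U = {71, 72, 73, 74} — both open, so U is clopen.
  U = {71, 72, 73, 74}, X ∖ U = ∅ — both open, so U is clopen.
Only trivial clopens (∅ and X) exist, so (X, τ) is connected.
Compute connected components by grouping points that agree on all clopens:
  component: {71, 72, 73, 74}


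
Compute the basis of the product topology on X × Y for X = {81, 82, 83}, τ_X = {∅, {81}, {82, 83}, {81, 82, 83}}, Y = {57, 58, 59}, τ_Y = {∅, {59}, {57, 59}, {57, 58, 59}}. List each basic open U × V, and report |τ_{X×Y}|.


Basis B = {∅ × ∅, {81} × {59}, {81} × {57, 59}, {82, 83} × {59}, {81} × {57, 58, 59}, {81, 82, 83} × {59}, {82, 83} × {57, 59}, {81, 82, 83} × {57, 59}, {82, 83} × {57, 58, 59}, {81, 82, 83} × {57, 58, 59}}; |τ_{X×Y}| = 16.

Enumerate products U × V with U ∈ τ_X, V ∈ τ_Y (deduplicated):
  ∅ × ∅ = {} (∅)
  {81} × {59} = {(81,59)}
  {81} × {57, 59} = {(81,57), (81,59)}
  {82, 83} × {59} = {(82,59), (83,59)}
  {81} × {57, 58, 59} = {(81,57), (81,58), (81,59)}
  {81, 82, 83} × {59} = {(81,59), (82,59), (83,59)}
  {82, 83} × {57, 59} = {(82,57), (82,59), (83,57), (83,59)}
  {81, 82, 83} × {57, 59} = {(81,57), (81,59), (82,57), (82,59), (83,57), (83,59)}
  {82, 83} × {57, 58, 59} = {(82,57), (82,58), (82,59), (83,57), (83,58), (83,59)}
  {81, 82, 83} × {57, 58, 59} = {(81,57), (81,58), (81,59), (82,57), (82,58), (82,59), (83,57), (83,58), (83,59)}
These 10 distinct sets form the basis B.
Close under arbitrary unions to get τ_{X×Y}; counting gives |τ_{X×Y}| = 16.


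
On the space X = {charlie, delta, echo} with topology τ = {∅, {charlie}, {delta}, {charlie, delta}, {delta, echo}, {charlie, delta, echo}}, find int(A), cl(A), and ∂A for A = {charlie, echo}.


int(A) = {charlie}, cl(A) = {charlie, echo}, ∂A = {echo}.

Closed sets in (X, τ) are complements of opens:
  closed(X, τ) = {∅, {charlie}, {echo}, {charlie, echo}, {delta, echo}, {charlie, delta, echo}}.
int(A) = ⋃ {U ∈ τ : U ⊆ A}. Opens contained in A: ∅, {charlie}.
Taking the union of these: int(A) = {charlie}.
cl(A) = ⋂ {C closed : A ⊆ C}. Closed sets containing A: {charlie, echo}, {charlie, delta, echo}.
Intersecting these: cl(A) = {charlie, echo}.
∂A = cl(A) ∖ int(A) = {charlie, echo} ∖ {charlie} = {echo}.


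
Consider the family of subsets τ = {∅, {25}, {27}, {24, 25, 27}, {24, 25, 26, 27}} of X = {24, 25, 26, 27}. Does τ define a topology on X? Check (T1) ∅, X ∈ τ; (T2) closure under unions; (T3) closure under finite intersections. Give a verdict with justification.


τ is NOT a topology on X.

Axiom (T1): ∅ ∈ τ? Yes; X ∈ τ? Yes.
Axiom (T2/T3): check pairwise unions and intersections of members of τ.
Counterexample for (T2): {25} ∪ {27} = {25, 27} ∉ τ. Therefore τ is NOT a topology.


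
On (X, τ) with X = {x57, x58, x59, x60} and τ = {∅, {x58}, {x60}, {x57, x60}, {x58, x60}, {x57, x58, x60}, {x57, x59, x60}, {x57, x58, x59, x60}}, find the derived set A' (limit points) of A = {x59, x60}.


A' = {x57, x59}

For each x ∈ X, list the open sets U ∈ τ with x ∈ U, then check whether U ∩ (A ∖ {x}) ≠ ∅ for every such U.
  x = x57: opens ∋ x are {x57, x60}, {x57, x58, x60}, {x57, x59, x60}, {x57, x58, x59, x60}; each meets A ∖ {x57}, so x IS a limit point.
  x = x58: open {x58} ∋ x has {x58} ∩ (A ∖ {x58}) = ∅, so x is NOT a limit point.
  x = x59: opens ∋ x are {x57, x59, x60}, {x57, x58, x59, x60}; each meets A ∖ {x59}, so x IS a limit point.
  x = x60: open {x60} ∋ x has {x60} ∩ (A ∖ {x60}) = ∅, so x is NOT a limit point.
Collecting: A' = {x57, x59}.


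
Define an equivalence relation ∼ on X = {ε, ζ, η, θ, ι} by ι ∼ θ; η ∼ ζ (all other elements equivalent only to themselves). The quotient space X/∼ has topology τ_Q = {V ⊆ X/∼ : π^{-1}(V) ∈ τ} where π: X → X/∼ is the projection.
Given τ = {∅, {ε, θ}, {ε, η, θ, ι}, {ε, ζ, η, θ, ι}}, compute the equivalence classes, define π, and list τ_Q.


X/∼ = {[ε], [ζ=η], [θ=ι]}; |τ_Q| = 2.

Equivalence classes: [ε], [ζ=η], [θ=ι].
Quotient map π: X → X/∼ sends ε ↦ [ε], ζ ↦ [ζ=η], η ↦ [ζ=η], θ ↦ [θ=ι], ι ↦ [θ=ι].
For each subset V ⊆ X/∼, compute π^{-1}(V) ⊆ X and check whether π^{-1}(V) ∈ τ. V is open in τ_Q iff π^{-1}(V) ∈ τ.
  V = {}: π^{-1}(V) = ∅ ∈ τ ✓.
  V = {[ε]}: π^{-1}(V) = {ε} ∉ τ ✗.
  V = {[ζ=η]}: π^{-1}(V) = {ζ, η} ∉ τ ✗.
  V = {[ε], [ζ=η]}: π^{-1}(V) = {ε, ζ, η} ∉ τ ✗.
  V = {[θ=ι]}: π^{-1}(V) = {θ, ι} ∉ τ ✗.
  V = {[ε], [θ=ι]}: π^{-1}(V) = {ε, θ, ι} ∉ τ ✗.
  V = {[ζ=η], [θ=ι]}: π^{-1}(V) = {ζ, η, θ, ι} ∉ τ ✗.
  V = {[ε], [ζ=η], [θ=ι]}: π^{-1}(V) = {ε, ζ, η, θ, ι} ∈ τ ✓.
Open sets in the quotient: τ_Q = {{}, {[ε], [ζ=η], [θ=ι]}} (2 elements).


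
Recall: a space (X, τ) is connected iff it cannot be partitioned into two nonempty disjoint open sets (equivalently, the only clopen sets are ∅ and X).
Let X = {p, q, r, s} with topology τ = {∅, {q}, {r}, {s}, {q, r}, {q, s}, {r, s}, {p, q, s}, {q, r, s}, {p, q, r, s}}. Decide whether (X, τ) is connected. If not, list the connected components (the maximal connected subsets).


(X, τ) is disconnected; components = [{r}, {p, q, s}].

Find clopen sets (U ∈ τ with X ∖ U ∈ τ):
  U = ∅, X ∖ U = {p, q, r, s} — both open, so U is clopen.
  U = {r}, X ∖ U = {p, q, s} — both open, so U is clopen.
  U = {p, q, s}, X ∖ U = {r} — both open, so U is clopen.
  U = {p, q, r, s}, X ∖ U = ∅ — both open, so U is clopen.
Nontrivial clopen(s) exist: e.g. {r}. So (X, τ) is disconnected.
Compute connected components by grouping points that agree on all clopens:
  component: {r}
  component: {p, q, s}


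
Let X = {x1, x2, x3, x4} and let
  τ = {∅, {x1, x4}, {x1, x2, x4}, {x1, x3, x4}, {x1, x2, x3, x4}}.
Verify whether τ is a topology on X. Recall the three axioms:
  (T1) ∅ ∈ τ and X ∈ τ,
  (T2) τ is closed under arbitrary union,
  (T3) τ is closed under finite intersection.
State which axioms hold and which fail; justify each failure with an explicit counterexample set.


τ IS a topology on X.

Axiom (T1): ∅ ∈ τ? Yes; X ∈ τ? Yes.
Axiom (T2/T3): check pairwise unions and intersections of members of τ.
All pairwise intersections and unions checked — each lies in τ. Therefore τ satisfies (T1), (T2), (T3): it IS a topology on X.


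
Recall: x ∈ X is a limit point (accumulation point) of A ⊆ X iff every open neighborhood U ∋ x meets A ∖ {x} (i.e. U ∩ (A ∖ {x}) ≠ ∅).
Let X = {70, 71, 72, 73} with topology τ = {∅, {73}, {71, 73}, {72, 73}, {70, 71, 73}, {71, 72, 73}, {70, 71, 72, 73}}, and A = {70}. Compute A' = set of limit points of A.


A' = ∅

For each x ∈ X, list the open sets U ∈ τ with x ∈ U, then check whether U ∩ (A ∖ {x}) ≠ ∅ for every such U.
  x = 70: open {70, 71, 73} ∋ x has {70, 71, 73} ∩ (A ∖ {70}) = ∅, so x is NOT a limit point.
  x = 71: open {71, 73} ∋ x has {71, 73} ∩ (A ∖ {71}) = ∅, so x is NOT a limit point.
  x = 72: open {72, 73} ∋ x has {72, 73} ∩ (A ∖ {72}) = ∅, so x is NOT a limit point.
  x = 73: open {73} ∋ x has {73} ∩ (A ∖ {73}) = ∅, so x is NOT a limit point.
Collecting: A' = ∅.


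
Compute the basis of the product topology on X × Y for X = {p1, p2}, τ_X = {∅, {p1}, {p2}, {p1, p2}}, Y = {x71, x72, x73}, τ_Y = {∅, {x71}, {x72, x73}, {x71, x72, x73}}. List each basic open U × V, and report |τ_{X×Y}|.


Basis B = {∅ × ∅, {p1} × {x71}, {p2} × {x71}, {p1, p2} × {x71}, {p1} × {x72, x73}, {p2} × {x72, x73}, {p1} × {x71, x72, x73}, {p2} × {x71, x72, x73}, {p1, p2} × {x72, x73}, {p1, p2} × {x71, x72, x73}}; |τ_{X×Y}| = 16.

Enumerate products U × V with U ∈ τ_X, V ∈ τ_Y (deduplicated):
  ∅ × ∅ = {} (∅)
  {p1} × {x71} = {(p1,x71)}
  {p2} × {x71} = {(p2,x71)}
  {p1, p2} × {x71} = {(p1,x71), (p2,x71)}
  {p1} × {x72, x73} = {(p1,x72), (p1,x73)}
  {p2} × {x72, x73} = {(p2,x72), (p2,x73)}
  {p1} × {x71, x72, x73} = {(p1,x71), (p1,x72), (p1,x73)}
  {p2} × {x71, x72, x73} = {(p2,x71), (p2,x72), (p2,x73)}
  {p1, p2} × {x72, x73} = {(p1,x72), (p1,x73), (p2,x72), (p2,x73)}
  {p1, p2} × {x71, x72, x73} = {(p1,x71), (p1,x72), (p1,x73), (p2,x71), (p2,x72), (p2,x73)}
These 10 distinct sets form the basis B.
Close under arbitrary unions to get τ_{X×Y}; counting gives |τ_{X×Y}| = 16.


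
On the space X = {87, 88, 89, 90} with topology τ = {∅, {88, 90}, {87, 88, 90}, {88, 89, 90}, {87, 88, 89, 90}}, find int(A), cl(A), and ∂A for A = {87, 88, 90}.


int(A) = {87, 88, 90}, cl(A) = {87, 88, 89, 90}, ∂A = {89}.

Closed sets in (X, τ) are complements of opens:
  closed(X, τ) = {∅, {87}, {89}, {87, 89}, {87, 88, 89, 90}}.
int(A) = ⋃ {U ∈ τ : U ⊆ A}. Opens contained in A: ∅, {88, 90}, {87, 88, 90}.
Taking the union of these: int(A) = {87, 88, 90}.
cl(A) = ⋂ {C closed : A ⊆ C}. Closed sets containing A: {87, 88, 89, 90}.
Intersecting these: cl(A) = {87, 88, 89, 90}.
∂A = cl(A) ∖ int(A) = {87, 88, 89, 90} ∖ {87, 88, 90} = {89}.


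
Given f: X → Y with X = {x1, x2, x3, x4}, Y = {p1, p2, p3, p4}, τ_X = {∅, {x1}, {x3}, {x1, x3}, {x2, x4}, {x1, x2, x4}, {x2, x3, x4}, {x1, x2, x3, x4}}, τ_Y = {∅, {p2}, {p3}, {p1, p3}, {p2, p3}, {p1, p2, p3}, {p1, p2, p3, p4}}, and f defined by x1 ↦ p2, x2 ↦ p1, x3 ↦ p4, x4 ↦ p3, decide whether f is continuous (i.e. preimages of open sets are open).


f is NOT continuous.

Compute f^{-1}(U) for each U ∈ τ_Y:
  U = ∅: f^{-1}(U) = ∅ ∈ τ_X ✓.
  U = {p2}: f^{-1}(U) = {x1} ∈ τ_X ✓.
  U = {p3}: f^{-1}(U) = {x4} ∉ τ_X ✗.
  U = {p1, p3}: f^{-1}(U) = {x2, x4} ∈ τ_X ✓.
  U = {p2, p3}: f^{-1}(U) = {x1, x4} ∉ τ_X ✗.
  U = {p1, p2, p3}: f^{-1}(U) = {x1, x2, x4} ∈ τ_X ✓.
  U = {p1, p2, p3, p4}: f^{-1}(U) = {x1, x2, x3, x4} ∈ τ_X ✓.
Found U = {p3} with f^{-1}(U) = {x4} not in τ_X. Therefore f is NOT continuous.


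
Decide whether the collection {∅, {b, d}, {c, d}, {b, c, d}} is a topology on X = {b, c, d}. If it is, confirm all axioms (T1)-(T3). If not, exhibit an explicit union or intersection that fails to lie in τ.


τ is NOT a topology on X.

Axiom (T1): ∅ ∈ τ? Yes; X ∈ τ? Yes.
Axiom (T2/T3): check pairwise unions and intersections of members of τ.
Counterexample for (T3): {b, d} ∩ {c, d} = {d} ∉ τ. Therefore τ is NOT a topology.


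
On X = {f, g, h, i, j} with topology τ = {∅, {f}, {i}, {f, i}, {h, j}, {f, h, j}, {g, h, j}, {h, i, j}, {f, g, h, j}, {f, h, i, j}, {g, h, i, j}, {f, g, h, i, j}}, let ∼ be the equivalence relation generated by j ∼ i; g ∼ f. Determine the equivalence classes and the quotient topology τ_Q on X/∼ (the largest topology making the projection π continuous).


X/∼ = {[f=g], [h], [i=j]}; |τ_Q| = 3.

Equivalence classes: [f=g], [h], [i=j].
Quotient map π: X → X/∼ sends f ↦ [f=g], g ↦ [f=g], h ↦ [h], i ↦ [i=j], j ↦ [i=j].
For each subset V ⊆ X/∼, compute π^{-1}(V) ⊆ X and check whether π^{-1}(V) ∈ τ. V is open in τ_Q iff π^{-1}(V) ∈ τ.
  V = {}: π^{-1}(V) = ∅ ∈ τ ✓.
  V = {[f=g]}: π^{-1}(V) = {f, g} ∉ τ ✗.
  V = {[h]}: π^{-1}(V) = {h} ∉ τ ✗.
  V = {[f=g], [h]}: π^{-1}(V) = {f, g, h} ∉ τ ✗.
  V = {[i=j]}: π^{-1}(V) = {i, j} ∉ τ ✗.
  V = {[f=g], [i=j]}: π^{-1}(V) = {f, g, i, j} ∉ τ ✗.
  V = {[h], [i=j]}: π^{-1}(V) = {h, i, j} ∈ τ ✓.
  V = {[f=g], [h], [i=j]}: π^{-1}(V) = {f, g, h, i, j} ∈ τ ✓.
Open sets in the quotient: τ_Q = {{}, {[h], [i=j]}, {[f=g], [h], [i=j]}} (3 elements).


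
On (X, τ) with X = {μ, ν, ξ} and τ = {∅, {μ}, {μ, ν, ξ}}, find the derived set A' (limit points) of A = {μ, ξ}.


A' = {ν, ξ}

For each x ∈ X, list the open sets U ∈ τ with x ∈ U, then check whether U ∩ (A ∖ {x}) ≠ ∅ for every such U.
  x = μ: open {μ} ∋ x has {μ} ∩ (A ∖ {μ}) = ∅, so x is NOT a limit point.
  x = ν: opens ∋ x are {μ, ν, ξ}; each meets A ∖ {ν}, so x IS a limit point.
  x = ξ: opens ∋ x are {μ, ν, ξ}; each meets A ∖ {ξ}, so x IS a limit point.
Collecting: A' = {ν, ξ}.


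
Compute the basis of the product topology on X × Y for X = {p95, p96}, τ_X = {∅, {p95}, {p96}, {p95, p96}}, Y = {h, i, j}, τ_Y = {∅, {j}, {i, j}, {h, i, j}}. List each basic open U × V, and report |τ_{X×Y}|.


Basis B = {∅ × ∅, {p95} × {j}, {p96} × {j}, {p95} × {i, j}, {p95, p96} × {j}, {p96} × {i, j}, {p95} × {h, i, j}, {p96} × {h, i, j}, {p95, p96} × {i, j}, {p95, p96} × {h, i, j}}; |τ_{X×Y}| = 16.

Enumerate products U × V with U ∈ τ_X, V ∈ τ_Y (deduplicated):
  ∅ × ∅ = {} (∅)
  {p95} × {j} = {(p95,j)}
  {p96} × {j} = {(p96,j)}
  {p95} × {i, j} = {(p95,i), (p95,j)}
  {p95, p96} × {j} = {(p95,j), (p96,j)}
  {p96} × {i, j} = {(p96,i), (p96,j)}
  {p95} × {h, i, j} = {(p95,h), (p95,i), (p95,j)}
  {p96} × {h, i, j} = {(p96,h), (p96,i), (p96,j)}
  {p95, p96} × {i, j} = {(p95,i), (p95,j), (p96,i), (p96,j)}
  {p95, p96} × {h, i, j} = {(p95,h), (p95,i), (p95,j), (p96,h), (p96,i), (p96,j)}
These 10 distinct sets form the basis B.
Close under arbitrary unions to get τ_{X×Y}; counting gives |τ_{X×Y}| = 16.


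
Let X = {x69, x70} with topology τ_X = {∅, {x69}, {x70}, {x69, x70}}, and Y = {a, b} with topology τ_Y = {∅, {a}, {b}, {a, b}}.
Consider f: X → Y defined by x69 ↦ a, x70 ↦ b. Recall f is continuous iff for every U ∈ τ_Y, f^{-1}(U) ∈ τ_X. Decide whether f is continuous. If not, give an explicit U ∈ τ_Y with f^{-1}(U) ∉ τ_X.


f IS continuous.

Compute f^{-1}(U) for each U ∈ τ_Y:
  U = ∅: f^{-1}(U) = ∅ ∈ τ_X ✓.
  U = {a}: f^{-1}(U) = {x69} ∈ τ_X ✓.
  U = {b}: f^{-1}(U) = {x70} ∈ τ_X ✓.
  U = {a, b}: f^{-1}(U) = {x69, x70} ∈ τ_X ✓.
Every preimage lies in τ_X, so f IS continuous.


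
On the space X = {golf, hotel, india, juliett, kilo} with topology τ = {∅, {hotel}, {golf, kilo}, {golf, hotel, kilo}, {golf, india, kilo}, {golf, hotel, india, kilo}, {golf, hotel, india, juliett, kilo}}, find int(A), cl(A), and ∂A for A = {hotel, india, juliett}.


int(A) = {hotel}, cl(A) = {hotel, india, juliett}, ∂A = {india, juliett}.

Closed sets in (X, τ) are complements of opens:
  closed(X, τ) = {∅, {juliett}, {hotel, juliett}, {india, juliett}, {hotel, india, juliett}, {golf, india, juliett, kilo}, {golf, hotel, india, juliett, kilo}}.
int(A) = ⋃ {U ∈ τ : U ⊆ A}. Opens contained in A: ∅, {hotel}.
Taking the union of these: int(A) = {hotel}.
cl(A) = ⋂ {C closed : A ⊆ C}. Closed sets containing A: {hotel, india, juliett}, {golf, hotel, india, juliett, kilo}.
Intersecting these: cl(A) = {hotel, india, juliett}.
∂A = cl(A) ∖ int(A) = {hotel, india, juliett} ∖ {hotel} = {india, juliett}.


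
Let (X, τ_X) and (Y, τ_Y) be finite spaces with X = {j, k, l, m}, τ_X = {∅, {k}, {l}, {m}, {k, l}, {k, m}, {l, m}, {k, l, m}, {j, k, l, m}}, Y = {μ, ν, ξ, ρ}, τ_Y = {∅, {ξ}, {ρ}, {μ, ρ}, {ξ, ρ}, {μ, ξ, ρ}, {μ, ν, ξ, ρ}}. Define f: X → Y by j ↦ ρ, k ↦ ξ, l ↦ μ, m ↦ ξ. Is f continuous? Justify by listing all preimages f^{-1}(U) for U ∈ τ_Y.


f is NOT continuous.

Compute f^{-1}(U) for each U ∈ τ_Y:
  U = ∅: f^{-1}(U) = ∅ ∈ τ_X ✓.
  U = {ξ}: f^{-1}(U) = {k, m} ∈ τ_X ✓.
  U = {ρ}: f^{-1}(U) = {j} ∉ τ_X ✗.
  U = {μ, ρ}: f^{-1}(U) = {j, l} ∉ τ_X ✗.
  U = {ξ, ρ}: f^{-1}(U) = {j, k, m} ∉ τ_X ✗.
  U = {μ, ξ, ρ}: f^{-1}(U) = {j, k, l, m} ∈ τ_X ✓.
  U = {μ, ν, ξ, ρ}: f^{-1}(U) = {j, k, l, m} ∈ τ_X ✓.
Found U = {ρ} with f^{-1}(U) = {j} not in τ_X. Therefore f is NOT continuous.


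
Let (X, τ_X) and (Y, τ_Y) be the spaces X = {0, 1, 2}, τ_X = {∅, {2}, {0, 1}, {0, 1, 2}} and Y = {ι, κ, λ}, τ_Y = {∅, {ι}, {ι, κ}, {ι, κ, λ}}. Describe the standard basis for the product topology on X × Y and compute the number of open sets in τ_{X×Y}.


Basis B = {∅ × ∅, {2} × {ι}, {0, 1} × {ι}, {2} × {ι, κ}, {0, 1, 2} × {ι}, {2} × {ι, κ, λ}, {0, 1} × {ι, κ}, {0, 1} × {ι, κ, λ}, {0, 1, 2} × {ι, κ}, {0, 1, 2} × {ι, κ, λ}}; |τ_{X×Y}| = 16.

Enumerate products U × V with U ∈ τ_X, V ∈ τ_Y (deduplicated):
  ∅ × ∅ = {} (∅)
  {2} × {ι} = {(2,ι)}
  {0, 1} × {ι} = {(0,ι), (1,ι)}
  {2} × {ι, κ} = {(2,ι), (2,κ)}
  {0, 1, 2} × {ι} = {(0,ι), (1,ι), (2,ι)}
  {2} × {ι, κ, λ} = {(2,ι), (2,κ), (2,λ)}
  {0, 1} × {ι, κ} = {(0,ι), (0,κ), (1,ι), (1,κ)}
  {0, 1} × {ι, κ, λ} = {(0,ι), (0,κ), (0,λ), (1,ι), (1,κ), (1,λ)}
  {0, 1, 2} × {ι, κ} = {(0,ι), (0,κ), (1,ι), (1,κ), (2,ι), (2,κ)}
  {0, 1, 2} × {ι, κ, λ} = {(0,ι), (0,κ), (0,λ), (1,ι), (1,κ), (1,λ), (2,ι), (2,κ), (2,λ)}
These 10 distinct sets form the basis B.
Close under arbitrary unions to get τ_{X×Y}; counting gives |τ_{X×Y}| = 16.


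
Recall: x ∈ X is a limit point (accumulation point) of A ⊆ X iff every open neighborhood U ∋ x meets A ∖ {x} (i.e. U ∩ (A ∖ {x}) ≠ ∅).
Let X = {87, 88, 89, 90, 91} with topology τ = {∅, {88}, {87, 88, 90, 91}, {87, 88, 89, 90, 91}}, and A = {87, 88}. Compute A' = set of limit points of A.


A' = {87, 89, 90, 91}

For each x ∈ X, list the open sets U ∈ τ with x ∈ U, then check whether U ∩ (A ∖ {x}) ≠ ∅ for every such U.
  x = 87: opens ∋ x are {87, 88, 90, 91}, {87, 88, 89, 90, 91}; each meets A ∖ {87}, so x IS a limit point.
  x = 88: open {88} ∋ x has {88} ∩ (A ∖ {88}) = ∅, so x is NOT a limit point.
  x = 89: opens ∋ x are {87, 88, 89, 90, 91}; each meets A ∖ {89}, so x IS a limit point.
  x = 90: opens ∋ x are {87, 88, 90, 91}, {87, 88, 89, 90, 91}; each meets A ∖ {90}, so x IS a limit point.
  x = 91: opens ∋ x are {87, 88, 90, 91}, {87, 88, 89, 90, 91}; each meets A ∖ {91}, so x IS a limit point.
Collecting: A' = {87, 89, 90, 91}.


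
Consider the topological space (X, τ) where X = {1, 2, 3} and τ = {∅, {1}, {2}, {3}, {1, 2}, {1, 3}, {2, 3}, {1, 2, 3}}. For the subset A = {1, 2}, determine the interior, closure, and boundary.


int(A) = {1, 2}, cl(A) = {1, 2}, ∂A = ∅.

Closed sets in (X, τ) are complements of opens:
  closed(X, τ) = {∅, {1}, {2}, {3}, {1, 2}, {1, 3}, {2, 3}, {1, 2, 3}}.
int(A) = ⋃ {U ∈ τ : U ⊆ A}. Opens contained in A: ∅, {1}, {2}, {1, 2}.
Taking the union of these: int(A) = {1, 2}.
cl(A) = ⋂ {C closed : A ⊆ C}. Closed sets containing A: {1, 2}, {1, 2, 3}.
Intersecting these: cl(A) = {1, 2}.
∂A = cl(A) ∖ int(A) = {1, 2} ∖ {1, 2} = ∅.


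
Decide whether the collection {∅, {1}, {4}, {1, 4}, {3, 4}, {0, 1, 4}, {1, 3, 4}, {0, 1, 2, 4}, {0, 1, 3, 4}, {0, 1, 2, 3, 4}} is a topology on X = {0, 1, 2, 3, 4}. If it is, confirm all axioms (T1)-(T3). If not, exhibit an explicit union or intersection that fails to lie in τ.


τ IS a topology on X.

Axiom (T1): ∅ ∈ τ? Yes; X ∈ τ? Yes.
Axiom (T2/T3): check pairwise unions and intersections of members of τ.
All pairwise intersections and unions checked — each lies in τ. Therefore τ satisfies (T1), (T2), (T3): it IS a topology on X.


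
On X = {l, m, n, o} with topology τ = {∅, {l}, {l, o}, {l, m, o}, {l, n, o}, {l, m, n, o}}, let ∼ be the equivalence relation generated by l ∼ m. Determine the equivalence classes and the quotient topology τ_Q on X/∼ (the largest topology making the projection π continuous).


X/∼ = {[l=m], [n], [o]}; |τ_Q| = 3.

Equivalence classes: [l=m], [n], [o].
Quotient map π: X → X/∼ sends l ↦ [l=m], m ↦ [l=m], n ↦ [n], o ↦ [o].
For each subset V ⊆ X/∼, compute π^{-1}(V) ⊆ X and check whether π^{-1}(V) ∈ τ. V is open in τ_Q iff π^{-1}(V) ∈ τ.
  V = {}: π^{-1}(V) = ∅ ∈ τ ✓.
  V = {[l=m]}: π^{-1}(V) = {l, m} ∉ τ ✗.
  V = {[n]}: π^{-1}(V) = {n} ∉ τ ✗.
  V = {[l=m], [n]}: π^{-1}(V) = {l, m, n} ∉ τ ✗.
  V = {[o]}: π^{-1}(V) = {o} ∉ τ ✗.
  V = {[l=m], [o]}: π^{-1}(V) = {l, m, o} ∈ τ ✓.
  V = {[n], [o]}: π^{-1}(V) = {n, o} ∉ τ ✗.
  V = {[l=m], [n], [o]}: π^{-1}(V) = {l, m, n, o} ∈ τ ✓.
Open sets in the quotient: τ_Q = {{}, {[l=m], [o]}, {[l=m], [n], [o]}} (3 elements).


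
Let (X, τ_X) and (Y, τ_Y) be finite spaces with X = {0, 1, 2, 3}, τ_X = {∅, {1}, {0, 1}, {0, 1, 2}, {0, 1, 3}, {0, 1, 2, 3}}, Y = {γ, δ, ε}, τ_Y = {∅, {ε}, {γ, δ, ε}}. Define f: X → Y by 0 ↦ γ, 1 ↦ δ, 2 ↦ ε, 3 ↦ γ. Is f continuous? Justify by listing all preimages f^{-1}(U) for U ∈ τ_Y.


f is NOT continuous.

Compute f^{-1}(U) for each U ∈ τ_Y:
  U = ∅: f^{-1}(U) = ∅ ∈ τ_X ✓.
  U = {ε}: f^{-1}(U) = {2} ∉ τ_X ✗.
  U = {γ, δ, ε}: f^{-1}(U) = {0, 1, 2, 3} ∈ τ_X ✓.
Found U = {ε} with f^{-1}(U) = {2} not in τ_X. Therefore f is NOT continuous.


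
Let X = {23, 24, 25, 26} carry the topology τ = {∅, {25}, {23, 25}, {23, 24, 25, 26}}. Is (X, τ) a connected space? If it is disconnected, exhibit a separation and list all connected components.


(X, τ) is connected.

Find clopen sets (U ∈ τ with X ∖ U ∈ τ):
  U = ∅, X ∖ U = {23, 24, 25, 26} — both open, so U is clopen.
  U = {23, 24, 25, 26}, X ∖ U = ∅ — both open, so U is clopen.
Only trivial clopens (∅ and X) exist, so (X, τ) is connected.
Compute connected components by grouping points that agree on all clopens:
  component: {23, 24, 25, 26}


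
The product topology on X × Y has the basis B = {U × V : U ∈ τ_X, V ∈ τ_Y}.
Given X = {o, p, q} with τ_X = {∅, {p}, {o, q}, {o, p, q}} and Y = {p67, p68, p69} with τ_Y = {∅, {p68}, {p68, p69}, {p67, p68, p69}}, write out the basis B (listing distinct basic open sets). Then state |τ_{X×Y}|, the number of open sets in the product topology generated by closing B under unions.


Basis B = {∅ × ∅, {p} × {p68}, {o, q} × {p68}, {p} × {p68, p69}, {o, p, q} × {p68}, {p} × {p67, p68, p69}, {o, q} × {p68, p69}, {o, q} × {p67, p68, p69}, {o, p, q} × {p68, p69}, {o, p, q} × {p67, p68, p69}}; |τ_{X×Y}| = 16.

Enumerate products U × V with U ∈ τ_X, V ∈ τ_Y (deduplicated):
  ∅ × ∅ = {} (∅)
  {p} × {p68} = {(p,p68)}
  {o, q} × {p68} = {(o,p68), (q,p68)}
  {p} × {p68, p69} = {(p,p68), (p,p69)}
  {o, p, q} × {p68} = {(o,p68), (p,p68), (q,p68)}
  {p} × {p67, p68, p69} = {(p,p67), (p,p68), (p,p69)}
  {o, q} × {p68, p69} = {(o,p68), (o,p69), (q,p68), (q,p69)}
  {o, q} × {p67, p68, p69} = {(o,p67), (o,p68), (o,p69), (q,p67), (q,p68), (q,p69)}
  {o, p, q} × {p68, p69} = {(o,p68), (o,p69), (p,p68), (p,p69), (q,p68), (q,p69)}
  {o, p, q} × {p67, p68, p69} = {(o,p67), (o,p68), (o,p69), (p,p67), (p,p68), (p,p69), (q,p67), (q,p68), (q,p69)}
These 10 distinct sets form the basis B.
Close under arbitrary unions to get τ_{X×Y}; counting gives |τ_{X×Y}| = 16.


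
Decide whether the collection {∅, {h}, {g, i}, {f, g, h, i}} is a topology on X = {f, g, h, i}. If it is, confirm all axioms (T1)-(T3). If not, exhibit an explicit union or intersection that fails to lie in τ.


τ is NOT a topology on X.

Axiom (T1): ∅ ∈ τ? Yes; X ∈ τ? Yes.
Axiom (T2/T3): check pairwise unions and intersections of members of τ.
Counterexample for (T2): {h} ∪ {g, i} = {g, h, i} ∉ τ. Therefore τ is NOT a topology.


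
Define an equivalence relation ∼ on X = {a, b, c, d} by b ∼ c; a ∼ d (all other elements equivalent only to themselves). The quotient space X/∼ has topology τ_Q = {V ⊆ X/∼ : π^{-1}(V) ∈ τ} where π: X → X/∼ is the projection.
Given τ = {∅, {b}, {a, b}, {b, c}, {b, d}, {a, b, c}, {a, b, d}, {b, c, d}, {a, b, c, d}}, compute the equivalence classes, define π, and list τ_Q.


X/∼ = {[a=d], [b=c]}; |τ_Q| = 3.

Equivalence classes: [a=d], [b=c].
Quotient map π: X → X/∼ sends a ↦ [a=d], b ↦ [b=c], c ↦ [b=c], d ↦ [a=d].
For each subset V ⊆ X/∼, compute π^{-1}(V) ⊆ X and check whether π^{-1}(V) ∈ τ. V is open in τ_Q iff π^{-1}(V) ∈ τ.
  V = {}: π^{-1}(V) = ∅ ∈ τ ✓.
  V = {[a=d]}: π^{-1}(V) = {a, d} ∉ τ ✗.
  V = {[b=c]}: π^{-1}(V) = {b, c} ∈ τ ✓.
  V = {[a=d], [b=c]}: π^{-1}(V) = {a, b, c, d} ∈ τ ✓.
Open sets in the quotient: τ_Q = {{}, {[b=c]}, {[a=d], [b=c]}} (3 elements).


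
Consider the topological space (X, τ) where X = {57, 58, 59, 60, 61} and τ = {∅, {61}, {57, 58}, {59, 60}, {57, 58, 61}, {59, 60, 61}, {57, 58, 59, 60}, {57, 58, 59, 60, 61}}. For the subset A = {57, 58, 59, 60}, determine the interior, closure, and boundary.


int(A) = {57, 58, 59, 60}, cl(A) = {57, 58, 59, 60}, ∂A = ∅.

Closed sets in (X, τ) are complements of opens:
  closed(X, τ) = {∅, {61}, {57, 58}, {59, 60}, {57, 58, 61}, {59, 60, 61}, {57, 58, 59, 60}, {57, 58, 59, 60, 61}}.
int(A) = ⋃ {U ∈ τ : U ⊆ A}. Opens contained in A: ∅, {57, 58}, {59, 60}, {57, 58, 59, 60}.
Taking the union of these: int(A) = {57, 58, 59, 60}.
cl(A) = ⋂ {C closed : A ⊆ C}. Closed sets containing A: {57, 58, 59, 60}, {57, 58, 59, 60, 61}.
Intersecting these: cl(A) = {57, 58, 59, 60}.
∂A = cl(A) ∖ int(A) = {57, 58, 59, 60} ∖ {57, 58, 59, 60} = ∅.


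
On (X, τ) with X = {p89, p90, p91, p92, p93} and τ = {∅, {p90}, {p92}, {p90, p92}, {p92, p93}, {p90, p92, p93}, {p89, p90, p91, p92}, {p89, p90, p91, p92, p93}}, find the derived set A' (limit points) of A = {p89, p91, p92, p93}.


A' = {p89, p91, p93}

For each x ∈ X, list the open sets U ∈ τ with x ∈ U, then check whether U ∩ (A ∖ {x}) ≠ ∅ for every such U.
  x = p89: opens ∋ x are {p89, p90, p91, p92}, {p89, p90, p91, p92, p93}; each meets A ∖ {p89}, so x IS a limit point.
  x = p90: open {p90} ∋ x has {p90} ∩ (A ∖ {p90}) = ∅, so x is NOT a limit point.
  x = p91: opens ∋ x are {p89, p90, p91, p92}, {p89, p90, p91, p92, p93}; each meets A ∖ {p91}, so x IS a limit point.
  x = p92: open {p92} ∋ x has {p92} ∩ (A ∖ {p92}) = ∅, so x is NOT a limit point.
  x = p93: opens ∋ x are {p92, p93}, {p90, p92, p93}, {p89, p90, p91, p92, p93}; each meets A ∖ {p93}, so x IS a limit point.
Collecting: A' = {p89, p91, p93}.


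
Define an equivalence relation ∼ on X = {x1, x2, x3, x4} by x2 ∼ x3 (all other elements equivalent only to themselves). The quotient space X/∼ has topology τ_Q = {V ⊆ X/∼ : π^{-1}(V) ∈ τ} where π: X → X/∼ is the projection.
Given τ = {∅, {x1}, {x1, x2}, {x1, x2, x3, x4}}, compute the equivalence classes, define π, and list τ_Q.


X/∼ = {[x1], [x2=x3], [x4]}; |τ_Q| = 3.

Equivalence classes: [x1], [x2=x3], [x4].
Quotient map π: X → X/∼ sends x1 ↦ [x1], x2 ↦ [x2=x3], x3 ↦ [x2=x3], x4 ↦ [x4].
For each subset V ⊆ X/∼, compute π^{-1}(V) ⊆ X and check whether π^{-1}(V) ∈ τ. V is open in τ_Q iff π^{-1}(V) ∈ τ.
  V = {}: π^{-1}(V) = ∅ ∈ τ ✓.
  V = {[x1]}: π^{-1}(V) = {x1} ∈ τ ✓.
  V = {[x2=x3]}: π^{-1}(V) = {x2, x3} ∉ τ ✗.
  V = {[x1], [x2=x3]}: π^{-1}(V) = {x1, x2, x3} ∉ τ ✗.
  V = {[x4]}: π^{-1}(V) = {x4} ∉ τ ✗.
  V = {[x1], [x4]}: π^{-1}(V) = {x1, x4} ∉ τ ✗.
  V = {[x2=x3], [x4]}: π^{-1}(V) = {x2, x3, x4} ∉ τ ✗.
  V = {[x1], [x2=x3], [x4]}: π^{-1}(V) = {x1, x2, x3, x4} ∈ τ ✓.
Open sets in the quotient: τ_Q = {{}, {[x1]}, {[x1], [x2=x3], [x4]}} (3 elements).


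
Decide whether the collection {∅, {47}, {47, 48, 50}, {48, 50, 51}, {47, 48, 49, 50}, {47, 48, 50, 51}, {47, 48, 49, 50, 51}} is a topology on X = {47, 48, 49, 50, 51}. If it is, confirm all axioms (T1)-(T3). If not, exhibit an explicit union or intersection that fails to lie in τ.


τ is NOT a topology on X.

Axiom (T1): ∅ ∈ τ? Yes; X ∈ τ? Yes.
Axiom (T2/T3): check pairwise unions and intersections of members of τ.
Counterexample for (T3): {47, 48, 50} ∩ {48, 50, 51} = {48, 50} ∉ τ. Therefore τ is NOT a topology.


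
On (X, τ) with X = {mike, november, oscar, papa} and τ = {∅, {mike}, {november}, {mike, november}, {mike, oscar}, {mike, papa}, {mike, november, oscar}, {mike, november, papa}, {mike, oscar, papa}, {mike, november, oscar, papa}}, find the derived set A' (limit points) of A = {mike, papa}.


A' = {oscar, papa}

For each x ∈ X, list the open sets U ∈ τ with x ∈ U, then check whether U ∩ (A ∖ {x}) ≠ ∅ for every such U.
  x = mike: open {mike} ∋ x has {mike} ∩ (A ∖ {mike}) = ∅, so x is NOT a limit point.
  x = november: open {november} ∋ x has {november} ∩ (A ∖ {november}) = ∅, so x is NOT a limit point.
  x = oscar: opens ∋ x are {mike, oscar}, {mike, november, oscar}, {mike, oscar, papa}, {mike, november, oscar, papa}; each meets A ∖ {oscar}, so x IS a limit point.
  x = papa: opens ∋ x are {mike, papa}, {mike, november, papa}, {mike, oscar, papa}, {mike, november, oscar, papa}; each meets A ∖ {papa}, so x IS a limit point.
Collecting: A' = {oscar, papa}.


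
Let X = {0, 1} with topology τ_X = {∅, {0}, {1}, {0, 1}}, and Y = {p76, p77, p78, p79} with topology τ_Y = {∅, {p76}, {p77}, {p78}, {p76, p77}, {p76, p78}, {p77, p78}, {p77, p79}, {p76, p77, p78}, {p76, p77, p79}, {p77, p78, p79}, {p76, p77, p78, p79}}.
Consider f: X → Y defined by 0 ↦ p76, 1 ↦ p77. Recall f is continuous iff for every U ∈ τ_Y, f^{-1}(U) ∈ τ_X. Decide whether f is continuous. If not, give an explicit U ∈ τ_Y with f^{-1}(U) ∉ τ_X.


f IS continuous.

Compute f^{-1}(U) for each U ∈ τ_Y:
  U = ∅: f^{-1}(U) = ∅ ∈ τ_X ✓.
  U = {p76}: f^{-1}(U) = {0} ∈ τ_X ✓.
  U = {p77}: f^{-1}(U) = {1} ∈ τ_X ✓.
  U = {p78}: f^{-1}(U) = ∅ ∈ τ_X ✓.
  U = {p76, p77}: f^{-1}(U) = {0, 1} ∈ τ_X ✓.
  U = {p76, p78}: f^{-1}(U) = {0} ∈ τ_X ✓.
  U = {p77, p78}: f^{-1}(U) = {1} ∈ τ_X ✓.
  U = {p77, p79}: f^{-1}(U) = {1} ∈ τ_X ✓.
  U = {p76, p77, p78}: f^{-1}(U) = {0, 1} ∈ τ_X ✓.
  U = {p76, p77, p79}: f^{-1}(U) = {0, 1} ∈ τ_X ✓.
  U = {p77, p78, p79}: f^{-1}(U) = {1} ∈ τ_X ✓.
  U = {p76, p77, p78, p79}: f^{-1}(U) = {0, 1} ∈ τ_X ✓.
Every preimage lies in τ_X, so f IS continuous.


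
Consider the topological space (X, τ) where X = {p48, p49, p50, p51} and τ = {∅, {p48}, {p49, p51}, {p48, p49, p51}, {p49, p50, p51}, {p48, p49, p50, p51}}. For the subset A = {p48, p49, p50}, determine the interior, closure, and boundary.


int(A) = {p48}, cl(A) = {p48, p49, p50, p51}, ∂A = {p49, p50, p51}.

Closed sets in (X, τ) are complements of opens:
  closed(X, τ) = {∅, {p48}, {p50}, {p48, p50}, {p49, p50, p51}, {p48, p49, p50, p51}}.
int(A) = ⋃ {U ∈ τ : U ⊆ A}. Opens contained in A: ∅, {p48}.
Taking the union of these: int(A) = {p48}.
cl(A) = ⋂ {C closed : A ⊆ C}. Closed sets containing A: {p48, p49, p50, p51}.
Intersecting these: cl(A) = {p48, p49, p50, p51}.
∂A = cl(A) ∖ int(A) = {p48, p49, p50, p51} ∖ {p48} = {p49, p50, p51}.


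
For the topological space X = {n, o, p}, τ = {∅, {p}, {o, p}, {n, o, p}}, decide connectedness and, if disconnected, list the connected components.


(X, τ) is connected.

Find clopen sets (U ∈ τ with X ∖ U ∈ τ):
  U = ∅, X ∖ U = {n, o, p} — both open, so U is clopen.
  U = {n, o, p}, X ∖ U = ∅ — both open, so U is clopen.
Only trivial clopens (∅ and X) exist, so (X, τ) is connected.
Compute connected components by grouping points that agree on all clopens:
  component: {n, o, p}


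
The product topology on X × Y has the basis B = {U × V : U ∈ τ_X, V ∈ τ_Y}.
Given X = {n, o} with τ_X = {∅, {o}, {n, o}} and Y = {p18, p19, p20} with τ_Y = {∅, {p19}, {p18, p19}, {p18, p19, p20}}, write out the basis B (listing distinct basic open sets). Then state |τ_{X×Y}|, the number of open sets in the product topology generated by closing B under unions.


Basis B = {∅ × ∅, {o} × {p19}, {n, o} × {p19}, {o} × {p18, p19}, {o} × {p18, p19, p20}, {n, o} × {p18, p19}, {n, o} × {p18, p19, p20}}; |τ_{X×Y}| = 10.

Enumerate products U × V with U ∈ τ_X, V ∈ τ_Y (deduplicated):
  ∅ × ∅ = {} (∅)
  {o} × {p19} = {(o,p19)}
  {n, o} × {p19} = {(n,p19), (o,p19)}
  {o} × {p18, p19} = {(o,p18), (o,p19)}
  {o} × {p18, p19, p20} = {(o,p18), (o,p19), (o,p20)}
  {n, o} × {p18, p19} = {(n,p18), (n,p19), (o,p18), (o,p19)}
  {n, o} × {p18, p19, p20} = {(n,p18), (n,p19), (n,p20), (o,p18), (o,p19), (o,p20)}
These 7 distinct sets form the basis B.
Close under arbitrary unions to get τ_{X×Y}; counting gives |τ_{X×Y}| = 10.


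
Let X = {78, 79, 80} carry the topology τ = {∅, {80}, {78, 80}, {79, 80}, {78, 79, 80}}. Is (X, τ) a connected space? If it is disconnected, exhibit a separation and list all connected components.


(X, τ) is connected.

Find clopen sets (U ∈ τ with X ∖ U ∈ τ):
  U = ∅, X ∖ U = {78, 79, 80} — both open, so U is clopen.
  U = {78, 79, 80}, X ∖ U = ∅ — both open, so U is clopen.
Only trivial clopens (∅ and X) exist, so (X, τ) is connected.
Compute connected components by grouping points that agree on all clopens:
  component: {78, 79, 80}


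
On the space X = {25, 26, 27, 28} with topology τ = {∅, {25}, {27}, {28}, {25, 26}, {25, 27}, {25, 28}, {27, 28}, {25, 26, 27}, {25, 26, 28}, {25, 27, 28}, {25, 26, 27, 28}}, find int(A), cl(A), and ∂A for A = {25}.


int(A) = {25}, cl(A) = {25, 26}, ∂A = {26}.

Closed sets in (X, τ) are complements of opens:
  closed(X, τ) = {∅, {26}, {27}, {28}, {25, 26}, {26, 27}, {26, 28}, {27, 28}, {25, 26, 27}, {25, 26, 28}, {26, 27, 28}, {25, 26, 27, 28}}.
int(A) = ⋃ {U ∈ τ : U ⊆ A}. Opens contained in A: ∅, {25}.
Taking the union of these: int(A) = {25}.
cl(A) = ⋂ {C closed : A ⊆ C}. Closed sets containing A: {25, 26}, {25, 26, 27}, {25, 26, 28}, {25, 26, 27, 28}.
Intersecting these: cl(A) = {25, 26}.
∂A = cl(A) ∖ int(A) = {25, 26} ∖ {25} = {26}.


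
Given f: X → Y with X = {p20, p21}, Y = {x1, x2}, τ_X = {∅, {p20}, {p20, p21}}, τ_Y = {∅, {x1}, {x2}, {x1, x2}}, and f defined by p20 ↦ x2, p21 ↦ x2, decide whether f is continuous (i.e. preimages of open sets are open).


f IS continuous.

Compute f^{-1}(U) for each U ∈ τ_Y:
  U = ∅: f^{-1}(U) = ∅ ∈ τ_X ✓.
  U = {x1}: f^{-1}(U) = ∅ ∈ τ_X ✓.
  U = {x2}: f^{-1}(U) = {p20, p21} ∈ τ_X ✓.
  U = {x1, x2}: f^{-1}(U) = {p20, p21} ∈ τ_X ✓.
Every preimage lies in τ_X, so f IS continuous.


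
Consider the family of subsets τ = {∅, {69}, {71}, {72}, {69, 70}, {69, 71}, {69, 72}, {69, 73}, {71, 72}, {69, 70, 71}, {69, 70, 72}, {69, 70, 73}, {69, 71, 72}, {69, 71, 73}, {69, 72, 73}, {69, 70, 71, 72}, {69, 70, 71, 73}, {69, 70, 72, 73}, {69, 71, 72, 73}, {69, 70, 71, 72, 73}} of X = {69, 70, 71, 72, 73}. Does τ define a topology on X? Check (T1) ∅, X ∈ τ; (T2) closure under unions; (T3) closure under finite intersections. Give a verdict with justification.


τ IS a topology on X.

Axiom (T1): ∅ ∈ τ? Yes; X ∈ τ? Yes.
Axiom (T2/T3): check pairwise unions and intersections of members of τ.
All pairwise intersections and unions checked — each lies in τ. Therefore τ satisfies (T1), (T2), (T3): it IS a topology on X.


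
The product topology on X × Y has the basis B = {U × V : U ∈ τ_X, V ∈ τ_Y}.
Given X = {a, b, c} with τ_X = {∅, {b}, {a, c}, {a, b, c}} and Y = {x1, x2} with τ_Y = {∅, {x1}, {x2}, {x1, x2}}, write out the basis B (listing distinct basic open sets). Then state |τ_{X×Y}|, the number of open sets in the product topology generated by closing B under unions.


Basis B = {∅ × ∅, {b} × {x1}, {b} × {x2}, {a, c} × {x1}, {a, c} × {x2}, {b} × {x1, x2}, {a, b, c} × {x1}, {a, b, c} × {x2}, {a, c} × {x1, x2}, {a, b, c} × {x1, x2}}; |τ_{X×Y}| = 16.

Enumerate products U × V with U ∈ τ_X, V ∈ τ_Y (deduplicated):
  ∅ × ∅ = {} (∅)
  {b} × {x1} = {(b,x1)}
  {b} × {x2} = {(b,x2)}
  {a, c} × {x1} = {(a,x1), (c,x1)}
  {a, c} × {x2} = {(a,x2), (c,x2)}
  {b} × {x1, x2} = {(b,x1), (b,x2)}
  {a, b, c} × {x1} = {(a,x1), (b,x1), (c,x1)}
  {a, b, c} × {x2} = {(a,x2), (b,x2), (c,x2)}
  {a, c} × {x1, x2} = {(a,x1), (a,x2), (c,x1), (c,x2)}
  {a, b, c} × {x1, x2} = {(a,x1), (a,x2), (b,x1), (b,x2), (c,x1), (c,x2)}
These 10 distinct sets form the basis B.
Close under arbitrary unions to get τ_{X×Y}; counting gives |τ_{X×Y}| = 16.
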